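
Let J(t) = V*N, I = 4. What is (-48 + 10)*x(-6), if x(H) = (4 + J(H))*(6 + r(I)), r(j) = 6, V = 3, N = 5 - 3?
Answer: -4560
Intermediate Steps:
N = 2
J(t) = 6 (J(t) = 3*2 = 6)
x(H) = 120 (x(H) = (4 + 6)*(6 + 6) = 10*12 = 120)
(-48 + 10)*x(-6) = (-48 + 10)*120 = -38*120 = -4560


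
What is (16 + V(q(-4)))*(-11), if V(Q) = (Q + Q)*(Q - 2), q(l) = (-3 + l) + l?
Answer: -3322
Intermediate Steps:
q(l) = -3 + 2*l
V(Q) = 2*Q*(-2 + Q) (V(Q) = (2*Q)*(-2 + Q) = 2*Q*(-2 + Q))
(16 + V(q(-4)))*(-11) = (16 + 2*(-3 + 2*(-4))*(-2 + (-3 + 2*(-4))))*(-11) = (16 + 2*(-3 - 8)*(-2 + (-3 - 8)))*(-11) = (16 + 2*(-11)*(-2 - 11))*(-11) = (16 + 2*(-11)*(-13))*(-11) = (16 + 286)*(-11) = 302*(-11) = -3322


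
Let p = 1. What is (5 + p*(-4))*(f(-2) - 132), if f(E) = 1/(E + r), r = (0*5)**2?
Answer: -265/2 ≈ -132.50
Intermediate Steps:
r = 0 (r = 0**2 = 0)
f(E) = 1/E (f(E) = 1/(E + 0) = 1/E)
(5 + p*(-4))*(f(-2) - 132) = (5 + 1*(-4))*(1/(-2) - 132) = (5 - 4)*(-1/2 - 132) = 1*(-265/2) = -265/2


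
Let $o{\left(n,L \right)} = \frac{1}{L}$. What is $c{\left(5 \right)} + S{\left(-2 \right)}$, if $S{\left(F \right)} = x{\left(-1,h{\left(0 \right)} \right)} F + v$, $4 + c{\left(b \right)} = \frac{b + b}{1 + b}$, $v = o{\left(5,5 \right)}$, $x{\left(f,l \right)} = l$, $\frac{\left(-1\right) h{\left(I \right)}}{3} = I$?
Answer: $- \frac{32}{15} \approx -2.1333$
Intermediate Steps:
$h{\left(I \right)} = - 3 I$
$v = \frac{1}{5} \approx 0.2$
$c{\left(b \right)} = -4 + \frac{2 b}{1 + b}$ ($c{\left(b \right)} = -4 + \frac{b + b}{1 + b} = -4 + \frac{2 b}{1 + b}$)
$S{\left(F \right)} = \frac{1}{5}$ ($S{\left(F \right)} = \left(-3\right) 0 F + \frac{1}{5} = 0 F + \frac{1}{5} = 0 + \frac{1}{5} = \frac{1}{5}$)
$c{\left(5 \right)} + S{\left(-2 \right)} = \frac{2 \left(-2 - 5\right)}{1 + 5} + \frac{1}{5} = \frac{2 \left(-2 - 5\right)}{6} + \frac{1}{5} = 2 \cdot \frac{1}{6} \left(-7\right) + \frac{1}{5} = - \frac{7}{3} + \frac{1}{5} = - \frac{32}{15}$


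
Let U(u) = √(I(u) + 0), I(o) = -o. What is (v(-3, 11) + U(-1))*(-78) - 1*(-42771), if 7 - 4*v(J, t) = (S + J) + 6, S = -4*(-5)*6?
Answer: 44955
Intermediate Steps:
U(u) = √(-u) (U(u) = √(-u + 0) = √(-u))
S = 120 (S = 20*6 = 120)
v(J, t) = -119/4 - J/4 (v(J, t) = 7/4 - ((120 + J) + 6)/4 = 7/4 - (126 + J)/4 = 7/4 + (-63/2 - J/4) = -119/4 - J/4)
(v(-3, 11) + U(-1))*(-78) - 1*(-42771) = ((-119/4 - ¼*(-3)) + √(-1*(-1)))*(-78) - 1*(-42771) = ((-119/4 + ¾) + √1)*(-78) + 42771 = (-29 + 1)*(-78) + 42771 = -28*(-78) + 42771 = 2184 + 42771 = 44955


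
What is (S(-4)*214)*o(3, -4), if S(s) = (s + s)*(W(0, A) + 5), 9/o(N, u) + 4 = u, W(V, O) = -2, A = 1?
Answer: 5778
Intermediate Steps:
o(N, u) = 9/(-4 + u)
S(s) = 6*s (S(s) = (s + s)*(-2 + 5) = (2*s)*3 = 6*s)
(S(-4)*214)*o(3, -4) = ((6*(-4))*214)*(9/(-4 - 4)) = (-24*214)*(9/(-8)) = -46224*(-1)/8 = -5136*(-9/8) = 5778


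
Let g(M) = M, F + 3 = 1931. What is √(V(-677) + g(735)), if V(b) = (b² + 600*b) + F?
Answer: 6*√1522 ≈ 234.08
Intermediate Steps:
F = 1928 (F = -3 + 1931 = 1928)
V(b) = 1928 + b² + 600*b (V(b) = (b² + 600*b) + 1928 = 1928 + b² + 600*b)
√(V(-677) + g(735)) = √((1928 + (-677)² + 600*(-677)) + 735) = √((1928 + 458329 - 406200) + 735) = √(54057 + 735) = √54792 = 6*√1522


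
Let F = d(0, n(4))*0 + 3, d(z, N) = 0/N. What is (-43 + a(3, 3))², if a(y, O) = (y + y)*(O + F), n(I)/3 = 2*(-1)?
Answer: 49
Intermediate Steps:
n(I) = -6 (n(I) = 3*(2*(-1)) = 3*(-2) = -6)
d(z, N) = 0
F = 3 (F = 0*0 + 3 = 0 + 3 = 3)
a(y, O) = 2*y*(3 + O) (a(y, O) = (y + y)*(O + 3) = (2*y)*(3 + O) = 2*y*(3 + O))
(-43 + a(3, 3))² = (-43 + 2*3*(3 + 3))² = (-43 + 2*3*6)² = (-43 + 36)² = (-7)² = 49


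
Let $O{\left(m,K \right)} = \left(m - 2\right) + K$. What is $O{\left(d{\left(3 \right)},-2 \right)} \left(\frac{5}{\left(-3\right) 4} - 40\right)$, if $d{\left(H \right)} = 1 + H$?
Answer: $0$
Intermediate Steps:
$O{\left(m,K \right)} = -2 + K + m$ ($O{\left(m,K \right)} = \left(-2 + m\right) + K = -2 + K + m$)
$O{\left(d{\left(3 \right)},-2 \right)} \left(\frac{5}{\left(-3\right) 4} - 40\right) = \left(-2 - 2 + \left(1 + 3\right)\right) \left(\frac{5}{\left(-3\right) 4} - 40\right) = \left(-2 - 2 + 4\right) \left(\frac{5}{-12} - 40\right) = 0 \left(5 \left(- \frac{1}{12}\right) - 40\right) = 0 \left(- \frac{5}{12} - 40\right) = 0 \left(- \frac{485}{12}\right) = 0$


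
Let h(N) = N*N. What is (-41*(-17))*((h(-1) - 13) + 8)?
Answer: -2788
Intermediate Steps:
h(N) = N²
(-41*(-17))*((h(-1) - 13) + 8) = (-41*(-17))*(((-1)² - 13) + 8) = 697*((1 - 13) + 8) = 697*(-12 + 8) = 697*(-4) = -2788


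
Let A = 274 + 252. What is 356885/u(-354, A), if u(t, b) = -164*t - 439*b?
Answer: -356885/172858 ≈ -2.0646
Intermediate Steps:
A = 526
u(t, b) = -439*b - 164*t
356885/u(-354, A) = 356885/(-439*526 - 164*(-354)) = 356885/(-230914 + 58056) = 356885/(-172858) = 356885*(-1/172858) = -356885/172858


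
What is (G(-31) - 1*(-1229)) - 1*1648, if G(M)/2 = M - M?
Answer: -419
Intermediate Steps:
G(M) = 0 (G(M) = 2*(M - M) = 2*0 = 0)
(G(-31) - 1*(-1229)) - 1*1648 = (0 - 1*(-1229)) - 1*1648 = (0 + 1229) - 1648 = 1229 - 1648 = -419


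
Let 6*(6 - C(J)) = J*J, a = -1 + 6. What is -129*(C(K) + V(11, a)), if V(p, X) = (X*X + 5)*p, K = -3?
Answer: -86301/2 ≈ -43151.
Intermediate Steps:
a = 5
V(p, X) = p*(5 + X²) (V(p, X) = (X² + 5)*p = (5 + X²)*p = p*(5 + X²))
C(J) = 6 - J²/6 (C(J) = 6 - J*J/6 = 6 - J²/6)
-129*(C(K) + V(11, a)) = -129*((6 - ⅙*(-3)²) + 11*(5 + 5²)) = -129*((6 - ⅙*9) + 11*(5 + 25)) = -129*((6 - 3/2) + 11*30) = -129*(9/2 + 330) = -129*669/2 = -86301/2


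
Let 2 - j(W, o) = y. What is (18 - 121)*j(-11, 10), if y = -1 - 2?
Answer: -515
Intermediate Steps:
y = -3
j(W, o) = 5 (j(W, o) = 2 - 1*(-3) = 2 + 3 = 5)
(18 - 121)*j(-11, 10) = (18 - 121)*5 = -103*5 = -515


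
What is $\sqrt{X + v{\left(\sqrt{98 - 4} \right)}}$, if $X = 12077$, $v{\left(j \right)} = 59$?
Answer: $2 \sqrt{3034} \approx 110.16$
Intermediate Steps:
$\sqrt{X + v{\left(\sqrt{98 - 4} \right)}} = \sqrt{12077 + 59} = \sqrt{12136} = 2 \sqrt{3034}$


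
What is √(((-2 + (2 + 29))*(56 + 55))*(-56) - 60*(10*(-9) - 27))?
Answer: 2*I*√43311 ≈ 416.23*I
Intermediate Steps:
√(((-2 + (2 + 29))*(56 + 55))*(-56) - 60*(10*(-9) - 27)) = √(((-2 + 31)*111)*(-56) - 60*(-90 - 27)) = √((29*111)*(-56) - 60*(-117)) = √(3219*(-56) + 7020) = √(-180264 + 7020) = √(-173244) = 2*I*√43311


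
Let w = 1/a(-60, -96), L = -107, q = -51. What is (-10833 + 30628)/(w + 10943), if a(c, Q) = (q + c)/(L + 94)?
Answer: 2197245/1214686 ≈ 1.8089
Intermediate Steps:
a(c, Q) = 51/13 - c/13 (a(c, Q) = (-51 + c)/(-107 + 94) = (-51 + c)/(-13) = (-51 + c)*(-1/13) = 51/13 - c/13)
w = 13/111 (w = 1/(51/13 - 1/13*(-60)) = 1/(51/13 + 60/13) = 1/(111/13) = 13/111 ≈ 0.11712)
(-10833 + 30628)/(w + 10943) = (-10833 + 30628)/(13/111 + 10943) = 19795/(1214686/111) = 19795*(111/1214686) = 2197245/1214686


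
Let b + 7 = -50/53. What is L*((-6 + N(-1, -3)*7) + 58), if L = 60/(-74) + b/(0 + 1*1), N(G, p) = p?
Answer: -532177/1961 ≈ -271.38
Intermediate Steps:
b = -421/53 (b = -7 - 50/53 = -421/53 ≈ -7.9434)
L = -17167/1961 (L = 60/(-74) - 421/(53*(0 + 1*1)) = 60*(-1/74) - 421/(53*(0 + 1)) = -30/37 - 421/53/1 = -30/37 - 421/53*1 = -30/37 - 421/53 = -17167/1961 ≈ -8.7542)
L*((-6 + N(-1, -3)*7) + 58) = -17167*((-6 - 3*7) + 58)/1961 = -17167*((-6 - 21) + 58)/1961 = -17167*(-27 + 58)/1961 = -17167/1961*31 = -532177/1961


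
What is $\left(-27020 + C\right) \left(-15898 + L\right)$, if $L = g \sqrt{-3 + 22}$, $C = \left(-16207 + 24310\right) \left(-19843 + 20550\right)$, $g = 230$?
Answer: $-90647232298 + 1311414230 \sqrt{19} \approx -8.4931 \cdot 10^{10}$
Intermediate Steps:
$C = 5728821$ ($C = 8103 \cdot 707 = 5728821$)
$L = 230 \sqrt{19}$ ($L = 230 \sqrt{-3 + 22} = 230 \sqrt{19} \approx 1002.5$)
$\left(-27020 + C\right) \left(-15898 + L\right) = \left(-27020 + 5728821\right) \left(-15898 + 230 \sqrt{19}\right) = 5701801 \left(-15898 + 230 \sqrt{19}\right) = -90647232298 + 1311414230 \sqrt{19}$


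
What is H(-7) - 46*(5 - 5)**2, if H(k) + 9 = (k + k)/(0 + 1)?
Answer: -23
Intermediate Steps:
H(k) = -9 + 2*k (H(k) = -9 + (k + k)/(0 + 1) = -9 + (2*k)/1 = -9 + (2*k)*1 = -9 + 2*k)
H(-7) - 46*(5 - 5)**2 = (-9 + 2*(-7)) - 46*(5 - 5)**2 = (-9 - 14) - 46*0**2 = -23 - 46*0 = -23 + 0 = -23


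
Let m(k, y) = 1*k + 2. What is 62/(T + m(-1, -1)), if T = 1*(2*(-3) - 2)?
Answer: -62/7 ≈ -8.8571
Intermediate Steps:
m(k, y) = 2 + k (m(k, y) = k + 2 = 2 + k)
T = -8 (T = 1*(-6 - 2) = 1*(-8) = -8)
62/(T + m(-1, -1)) = 62/(-8 + (2 - 1)) = 62/(-8 + 1) = 62/(-7) = 62*(-1/7) = -62/7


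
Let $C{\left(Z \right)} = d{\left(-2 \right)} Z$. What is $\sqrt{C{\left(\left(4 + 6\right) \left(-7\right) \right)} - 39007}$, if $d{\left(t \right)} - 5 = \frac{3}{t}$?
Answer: $2 i \sqrt{9813} \approx 198.12 i$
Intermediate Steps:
$d{\left(t \right)} = 5 + \frac{3}{t}$
$C{\left(Z \right)} = \frac{7 Z}{2}$ ($C{\left(Z \right)} = \left(5 + \frac{3}{-2}\right) Z = \left(5 + 3 \left(- \frac{1}{2}\right)\right) Z = \left(5 - \frac{3}{2}\right) Z = \frac{7 Z}{2}$)
$\sqrt{C{\left(\left(4 + 6\right) \left(-7\right) \right)} - 39007} = \sqrt{\frac{7 \left(4 + 6\right) \left(-7\right)}{2} - 39007} = \sqrt{\frac{7 \cdot 10 \left(-7\right)}{2} - 39007} = \sqrt{\frac{7}{2} \left(-70\right) - 39007} = \sqrt{-245 - 39007} = \sqrt{-39252} = 2 i \sqrt{9813}$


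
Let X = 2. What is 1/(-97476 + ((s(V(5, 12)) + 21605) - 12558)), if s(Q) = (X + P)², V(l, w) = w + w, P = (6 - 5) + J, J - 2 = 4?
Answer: -1/88348 ≈ -1.1319e-5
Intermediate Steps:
J = 6 (J = 2 + 4 = 6)
P = 7 (P = (6 - 5) + 6 = 1 + 6 = 7)
V(l, w) = 2*w
s(Q) = 81 (s(Q) = (2 + 7)² = 9² = 81)
1/(-97476 + ((s(V(5, 12)) + 21605) - 12558)) = 1/(-97476 + ((81 + 21605) - 12558)) = 1/(-97476 + (21686 - 12558)) = 1/(-97476 + 9128) = 1/(-88348) = -1/88348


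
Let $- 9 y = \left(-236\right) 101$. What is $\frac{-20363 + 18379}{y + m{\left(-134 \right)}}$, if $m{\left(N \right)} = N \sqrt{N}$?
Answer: $- \frac{53201952}{95381165} - \frac{2691792 i \sqrt{134}}{95381165} \approx -0.55778 - 0.32669 i$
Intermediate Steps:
$m{\left(N \right)} = N^{\frac{3}{2}}$
$y = \frac{23836}{9}$ ($y = - \frac{\left(-236\right) 101}{9} = \left(- \frac{1}{9}\right) \left(-23836\right) = \frac{23836}{9} \approx 2648.4$)
$\frac{-20363 + 18379}{y + m{\left(-134 \right)}} = \frac{-20363 + 18379}{\frac{23836}{9} + \left(-134\right)^{\frac{3}{2}}} = - \frac{1984}{\frac{23836}{9} - 134 i \sqrt{134}}$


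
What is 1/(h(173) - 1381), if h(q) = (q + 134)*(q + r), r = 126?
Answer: 1/90412 ≈ 1.1060e-5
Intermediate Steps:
h(q) = (126 + q)*(134 + q) (h(q) = (q + 134)*(q + 126) = (134 + q)*(126 + q) = (126 + q)*(134 + q))
1/(h(173) - 1381) = 1/((16884 + 173² + 260*173) - 1381) = 1/((16884 + 29929 + 44980) - 1381) = 1/(91793 - 1381) = 1/90412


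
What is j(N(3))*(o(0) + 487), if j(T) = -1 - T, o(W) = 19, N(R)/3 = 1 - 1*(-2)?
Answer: -5060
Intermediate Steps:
N(R) = 9 (N(R) = 3*(1 - 1*(-2)) = 3*(1 + 2) = 3*3 = 9)
j(N(3))*(o(0) + 487) = (-1 - 1*9)*(19 + 487) = (-1 - 9)*506 = -10*506 = -5060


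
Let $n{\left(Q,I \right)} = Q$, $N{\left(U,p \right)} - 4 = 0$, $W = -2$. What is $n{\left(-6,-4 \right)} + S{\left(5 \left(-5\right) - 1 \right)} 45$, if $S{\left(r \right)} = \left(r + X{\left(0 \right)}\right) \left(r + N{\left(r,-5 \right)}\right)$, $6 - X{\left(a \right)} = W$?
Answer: $17814$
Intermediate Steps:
$N{\left(U,p \right)} = 4$ ($N{\left(U,p \right)} = 4 + 0 = 4$)
$X{\left(a \right)} = 8$ ($X{\left(a \right)} = 6 - -2 = 6 + 2 = 8$)
$S{\left(r \right)} = \left(4 + r\right) \left(8 + r\right)$ ($S{\left(r \right)} = \left(r + 8\right) \left(r + 4\right) = \left(8 + r\right) \left(4 + r\right) = \left(4 + r\right) \left(8 + r\right)$)
$n{\left(-6,-4 \right)} + S{\left(5 \left(-5\right) - 1 \right)} 45 = -6 + \left(32 + \left(5 \left(-5\right) - 1\right)^{2} + 12 \left(5 \left(-5\right) - 1\right)\right) 45 = -6 + \left(32 + \left(-25 - 1\right)^{2} + 12 \left(-25 - 1\right)\right) 45 = -6 + \left(32 + \left(-26\right)^{2} + 12 \left(-26\right)\right) 45 = -6 + \left(32 + 676 - 312\right) 45 = -6 + 396 \cdot 45 = -6 + 17820 = 17814$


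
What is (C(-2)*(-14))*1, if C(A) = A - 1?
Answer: 42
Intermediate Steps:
C(A) = -1 + A
(C(-2)*(-14))*1 = ((-1 - 2)*(-14))*1 = -3*(-14)*1 = 42*1 = 42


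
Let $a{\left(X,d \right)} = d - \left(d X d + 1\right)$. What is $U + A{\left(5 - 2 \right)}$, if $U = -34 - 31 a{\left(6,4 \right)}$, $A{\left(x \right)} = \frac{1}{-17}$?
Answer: $\frac{48432}{17} \approx 2848.9$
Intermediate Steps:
$a{\left(X,d \right)} = -1 + d - X d^{2}$ ($a{\left(X,d \right)} = d - \left(X d d + 1\right) = d - \left(X d^{2} + 1\right) = d - \left(1 + X d^{2}\right) = -1 + d - X d^{2}$)
$A{\left(x \right)} = - \frac{1}{17}$
$U = 2849$ ($U = -34 - 31 \left(-1 + 4 - 6 \cdot 4^{2}\right) = -34 - 31 \left(-1 + 4 - 6 \cdot 16\right) = -34 - 31 \left(-1 + 4 - 96\right) = -34 - -2883 = -34 + 2883 = 2849$)
$U + A{\left(5 - 2 \right)} = 2849 - \frac{1}{17} = \frac{48432}{17}$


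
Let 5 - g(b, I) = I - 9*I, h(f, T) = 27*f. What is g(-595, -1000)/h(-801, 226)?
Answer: 2665/7209 ≈ 0.36968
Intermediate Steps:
g(b, I) = 5 + 8*I (g(b, I) = 5 - (I - 9*I) = 5 - (-8)*I = 5 + 8*I)
g(-595, -1000)/h(-801, 226) = (5 + 8*(-1000))/((27*(-801))) = (5 - 8000)/(-21627) = -7995*(-1/21627) = 2665/7209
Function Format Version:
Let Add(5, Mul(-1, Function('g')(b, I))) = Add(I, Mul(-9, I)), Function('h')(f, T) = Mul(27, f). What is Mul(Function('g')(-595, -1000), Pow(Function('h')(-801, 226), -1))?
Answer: Rational(2665, 7209) ≈ 0.36968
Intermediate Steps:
Function('g')(b, I) = Add(5, Mul(8, I)) (Function('g')(b, I) = Add(5, Mul(-1, Add(I, Mul(-9, I)))) = Add(5, Mul(-1, Mul(-8, I))) = Add(5, Mul(8, I)))
Mul(Function('g')(-595, -1000), Pow(Function('h')(-801, 226), -1)) = Mul(Add(5, Mul(8, -1000)), Pow(Mul(27, -801), -1)) = Mul(Add(5, -8000), Pow(-21627, -1)) = Mul(-7995, Rational(-1, 21627)) = Rational(2665, 7209)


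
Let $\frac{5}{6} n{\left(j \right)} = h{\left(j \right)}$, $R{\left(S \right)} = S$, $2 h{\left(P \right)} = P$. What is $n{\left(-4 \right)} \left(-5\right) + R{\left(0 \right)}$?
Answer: $12$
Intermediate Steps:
$h{\left(P \right)} = \frac{P}{2}$
$n{\left(j \right)} = \frac{3 j}{5}$ ($n{\left(j \right)} = \frac{6 \frac{j}{2}}{5} = \frac{3 j}{5}$)
$n{\left(-4 \right)} \left(-5\right) + R{\left(0 \right)} = \frac{3}{5} \left(-4\right) \left(-5\right) + 0 = \left(- \frac{12}{5}\right) \left(-5\right) + 0 = 12 + 0 = 12$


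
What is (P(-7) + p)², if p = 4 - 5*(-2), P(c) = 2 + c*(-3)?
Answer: 1369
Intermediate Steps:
P(c) = 2 - 3*c
p = 14 (p = 4 + 10 = 14)
(P(-7) + p)² = ((2 - 3*(-7)) + 14)² = ((2 + 21) + 14)² = (23 + 14)² = 37² = 1369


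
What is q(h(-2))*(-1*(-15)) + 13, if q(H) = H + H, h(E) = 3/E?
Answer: -32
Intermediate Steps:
q(H) = 2*H
q(h(-2))*(-1*(-15)) + 13 = (2*(3/(-2)))*(-1*(-15)) + 13 = (2*(3*(-½)))*15 + 13 = (2*(-3/2))*15 + 13 = -3*15 + 13 = -45 + 13 = -32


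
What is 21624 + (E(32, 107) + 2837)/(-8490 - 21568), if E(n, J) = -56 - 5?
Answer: 324985708/15029 ≈ 21624.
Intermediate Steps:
E(n, J) = -61
21624 + (E(32, 107) + 2837)/(-8490 - 21568) = 21624 + (-61 + 2837)/(-8490 - 21568) = 21624 + 2776/(-30058) = 21624 + 2776*(-1/30058) = 21624 - 1388/15029 = 324985708/15029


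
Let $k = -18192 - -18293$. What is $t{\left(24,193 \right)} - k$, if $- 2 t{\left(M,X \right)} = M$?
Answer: $-113$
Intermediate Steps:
$t{\left(M,X \right)} = - \frac{M}{2}$
$k = 101$ ($k = -18192 + 18293 = 101$)
$t{\left(24,193 \right)} - k = \left(- \frac{1}{2}\right) 24 - 101 = -12 - 101 = -113$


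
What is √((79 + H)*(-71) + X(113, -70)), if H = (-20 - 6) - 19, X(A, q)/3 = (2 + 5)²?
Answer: I*√2267 ≈ 47.613*I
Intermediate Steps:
X(A, q) = 147 (X(A, q) = 3*(2 + 5)² = 3*7² = 3*49 = 147)
H = -45 (H = -26 - 19 = -45)
√((79 + H)*(-71) + X(113, -70)) = √((79 - 45)*(-71) + 147) = √(34*(-71) + 147) = √(-2414 + 147) = √(-2267) = I*√2267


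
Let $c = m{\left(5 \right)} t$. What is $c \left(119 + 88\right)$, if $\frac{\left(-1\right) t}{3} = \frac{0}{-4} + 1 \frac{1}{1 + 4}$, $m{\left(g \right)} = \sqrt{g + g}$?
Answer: $- \frac{621 \sqrt{10}}{5} \approx -392.75$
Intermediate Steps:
$m{\left(g \right)} = \sqrt{2} \sqrt{g}$ ($m{\left(g \right)} = \sqrt{2 g} = \sqrt{2} \sqrt{g}$)
$t = - \frac{3}{5}$ ($t = - 3 \left(\frac{0}{-4} + 1 \frac{1}{1 + 4}\right) = - 3 \left(0 \left(- \frac{1}{4}\right) + 1 \cdot \frac{1}{5}\right) = - 3 \left(0 + 1 \cdot \frac{1}{5}\right) = - 3 \left(0 + \frac{1}{5}\right) = \left(-3\right) \frac{1}{5} = - \frac{3}{5} \approx -0.6$)
$c = - \frac{3 \sqrt{10}}{5}$ ($c = \sqrt{2} \sqrt{5} \left(- \frac{3}{5}\right) = \sqrt{10} \left(- \frac{3}{5}\right) = - \frac{3 \sqrt{10}}{5} \approx -1.8974$)
$c \left(119 + 88\right) = - \frac{3 \sqrt{10}}{5} \left(119 + 88\right) = - \frac{3 \sqrt{10}}{5} \cdot 207 = - \frac{621 \sqrt{10}}{5}$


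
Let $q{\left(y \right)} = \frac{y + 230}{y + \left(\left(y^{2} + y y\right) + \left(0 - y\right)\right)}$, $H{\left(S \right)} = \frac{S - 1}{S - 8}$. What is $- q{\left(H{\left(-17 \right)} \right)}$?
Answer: $- \frac{18025}{81} \approx -222.53$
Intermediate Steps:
$H{\left(S \right)} = \frac{-1 + S}{-8 + S}$
$q{\left(y \right)} = \frac{230 + y}{2 y^{2}}$ ($q{\left(y \right)} = \frac{230 + y}{y - \left(y - 2 y^{2}\right)} = \frac{230 + y}{y + \left(2 y^{2} - y\right)} = \frac{230 + y}{y + \left(- y + 2 y^{2}\right)} = \frac{230 + y}{2 y^{2}}$)
$- q{\left(H{\left(-17 \right)} \right)} = - \frac{230 + \frac{-1 - 17}{-8 - 17}}{2 \frac{\left(-1 - 17\right)^{2}}{\left(-8 - 17\right)^{2}}} = - \frac{230 + \frac{1}{-25} \left(-18\right)}{2 \cdot \frac{324}{625}} = - \frac{230 - - \frac{18}{25}}{2 \cdot \frac{324}{625}} = - \frac{230 + \frac{18}{25}}{2 \cdot \frac{324}{625}} = - \frac{625 \cdot 5768}{2 \cdot 324 \cdot 25} = \left(-1\right) \frac{18025}{81} = - \frac{18025}{81}$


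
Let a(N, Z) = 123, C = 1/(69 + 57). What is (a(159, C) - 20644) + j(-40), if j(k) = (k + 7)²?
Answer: -19432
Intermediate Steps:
C = 1/126 ≈ 0.0079365
j(k) = (7 + k)²
(a(159, C) - 20644) + j(-40) = (123 - 20644) + (7 - 40)² = -20521 + (-33)² = -20521 + 1089 = -19432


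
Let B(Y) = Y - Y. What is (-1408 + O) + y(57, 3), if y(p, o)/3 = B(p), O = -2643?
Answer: -4051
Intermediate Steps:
B(Y) = 0
y(p, o) = 0 (y(p, o) = 3*0 = 0)
(-1408 + O) + y(57, 3) = (-1408 - 2643) + 0 = -4051 + 0 = -4051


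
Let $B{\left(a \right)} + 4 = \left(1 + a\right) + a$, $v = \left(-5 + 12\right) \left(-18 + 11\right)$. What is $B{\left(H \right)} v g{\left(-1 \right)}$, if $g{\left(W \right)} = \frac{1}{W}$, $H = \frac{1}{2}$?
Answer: $-98$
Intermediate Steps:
$H = \frac{1}{2} \approx 0.5$
$v = -49$ ($v = 7 \left(-7\right) = -49$)
$B{\left(a \right)} = -3 + 2 a$ ($B{\left(a \right)} = -4 + \left(\left(1 + a\right) + a\right) = -4 + \left(1 + 2 a\right) = -3 + 2 a$)
$B{\left(H \right)} v g{\left(-1 \right)} = \frac{\left(-3 + 2 \cdot \frac{1}{2}\right) \left(-49\right)}{-1} = \left(-3 + 1\right) \left(-49\right) \left(-1\right) = \left(-2\right) \left(-49\right) \left(-1\right) = 98 \left(-1\right) = -98$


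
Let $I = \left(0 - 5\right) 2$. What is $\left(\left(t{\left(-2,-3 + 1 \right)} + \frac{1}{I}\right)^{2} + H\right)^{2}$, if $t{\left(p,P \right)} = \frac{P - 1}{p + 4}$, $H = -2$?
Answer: $\frac{196}{625} \approx 0.3136$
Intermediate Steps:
$I = -10$ ($I = \left(-5\right) 2 = -10$)
$t{\left(p,P \right)} = \frac{-1 + P}{4 + p}$
$\left(\left(t{\left(-2,-3 + 1 \right)} + \frac{1}{I}\right)^{2} + H\right)^{2} = \left(\left(\frac{-1 + \left(-3 + 1\right)}{4 - 2} + \frac{1}{-10}\right)^{2} - 2\right)^{2} = \left(\left(\frac{-1 - 2}{2} - \frac{1}{10}\right)^{2} - 2\right)^{2} = \left(\left(\frac{1}{2} \left(-3\right) - \frac{1}{10}\right)^{2} - 2\right)^{2} = \left(\left(- \frac{3}{2} - \frac{1}{10}\right)^{2} - 2\right)^{2} = \left(\left(- \frac{8}{5}\right)^{2} - 2\right)^{2} = \left(\frac{64}{25} - 2\right)^{2} = \left(\frac{14}{25}\right)^{2} = \frac{196}{625}$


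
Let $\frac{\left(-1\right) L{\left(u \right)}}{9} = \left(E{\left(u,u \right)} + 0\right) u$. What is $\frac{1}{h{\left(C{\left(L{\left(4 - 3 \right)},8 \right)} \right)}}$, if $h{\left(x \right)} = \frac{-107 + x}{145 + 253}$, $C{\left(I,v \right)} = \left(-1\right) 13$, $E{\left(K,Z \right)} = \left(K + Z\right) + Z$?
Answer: $- \frac{199}{60} \approx -3.3167$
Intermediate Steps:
$E{\left(K,Z \right)} = K + 2 Z$
$L{\left(u \right)} = - 27 u^{2}$ ($L{\left(u \right)} = - 9 \left(\left(u + 2 u\right) + 0\right) u = - 9 \left(3 u + 0\right) u = - 9 \cdot 3 u u = - 9 \cdot 3 u^{2} = - 27 u^{2}$)
$C{\left(I,v \right)} = -13$
$h{\left(x \right)} = - \frac{107}{398} + \frac{x}{398}$ ($h{\left(x \right)} = \frac{-107 + x}{398} = \left(-107 + x\right) \frac{1}{398} = - \frac{107}{398} + \frac{x}{398}$)
$\frac{1}{h{\left(C{\left(L{\left(4 - 3 \right)},8 \right)} \right)}} = \frac{1}{- \frac{107}{398} + \frac{1}{398} \left(-13\right)} = \frac{1}{- \frac{107}{398} - \frac{13}{398}} = \frac{1}{- \frac{60}{199}} = - \frac{199}{60}$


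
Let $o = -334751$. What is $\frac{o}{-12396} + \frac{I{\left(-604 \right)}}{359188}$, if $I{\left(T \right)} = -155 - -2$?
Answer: $\frac{7514790350}{278280903} \approx 27.004$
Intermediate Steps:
$I{\left(T \right)} = -153$ ($I{\left(T \right)} = -155 + 2 = -153$)
$\frac{o}{-12396} + \frac{I{\left(-604 \right)}}{359188} = - \frac{334751}{-12396} - \frac{153}{359188} = \left(-334751\right) \left(- \frac{1}{12396}\right) - \frac{153}{359188} = \frac{334751}{12396} - \frac{153}{359188} = \frac{7514790350}{278280903}$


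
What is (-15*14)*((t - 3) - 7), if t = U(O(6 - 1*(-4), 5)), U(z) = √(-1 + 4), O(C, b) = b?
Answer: 2100 - 210*√3 ≈ 1736.3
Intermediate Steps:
U(z) = √3
t = √3 ≈ 1.7320
(-15*14)*((t - 3) - 7) = (-15*14)*((√3 - 3) - 7) = -210*((-3 + √3) - 7) = -210*(-10 + √3) = 2100 - 210*√3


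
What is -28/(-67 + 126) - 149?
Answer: -8819/59 ≈ -149.47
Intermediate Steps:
-28/(-67 + 126) - 149 = -28/59 - 149 = -8819/59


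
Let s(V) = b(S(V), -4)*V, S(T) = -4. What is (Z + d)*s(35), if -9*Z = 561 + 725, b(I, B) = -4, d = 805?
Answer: -834260/9 ≈ -92696.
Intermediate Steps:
Z = -1286/9 (Z = -(561 + 725)/9 = -⅑*1286 = -1286/9 ≈ -142.89)
s(V) = -4*V
(Z + d)*s(35) = (-1286/9 + 805)*(-4*35) = (5959/9)*(-140) = -834260/9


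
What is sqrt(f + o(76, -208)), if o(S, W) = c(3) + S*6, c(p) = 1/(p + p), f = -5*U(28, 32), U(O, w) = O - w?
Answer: sqrt(17142)/6 ≈ 21.821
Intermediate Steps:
f = 20 (f = -5*(28 - 1*32) = -5*(28 - 32) = -5*(-4) = 20)
c(p) = 1/(2*p)
o(S, W) = 1/6 + 6*S (o(S, W) = (1/2)/3 + S*6 = (1/2)*(1/3) + 6*S = 1/6 + 6*S)
sqrt(f + o(76, -208)) = sqrt(20 + (1/6 + 6*76)) = sqrt(20 + (1/6 + 456)) = sqrt(20 + 2737/6) = sqrt(2857/6) = sqrt(17142)/6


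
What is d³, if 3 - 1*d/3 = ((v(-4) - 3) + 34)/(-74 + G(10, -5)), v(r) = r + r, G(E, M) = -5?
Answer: 474552000/493039 ≈ 962.50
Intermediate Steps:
v(r) = 2*r
d = 780/79 (d = 9 - 3*((2*(-4) - 3) + 34)/(-74 - 5) = 9 - 3*((-8 - 3) + 34)/(-79) = 9 - 3*(-11 + 34)*(-1)/79 = 9 - 69*(-1)/79 = 9 - 3*(-23/79) = 9 + 69/79 = 780/79 ≈ 9.8734)
d³ = (780/79)³ = 474552000/493039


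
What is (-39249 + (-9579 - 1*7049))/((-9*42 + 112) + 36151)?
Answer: -55877/35885 ≈ -1.5571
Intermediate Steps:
(-39249 + (-9579 - 1*7049))/((-9*42 + 112) + 36151) = (-39249 + (-9579 - 7049))/((-378 + 112) + 36151) = (-39249 - 16628)/(-266 + 36151) = -55877/35885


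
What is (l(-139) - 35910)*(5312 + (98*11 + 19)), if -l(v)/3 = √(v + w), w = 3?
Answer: -230147190 - 38454*I*√34 ≈ -2.3015e+8 - 2.2422e+5*I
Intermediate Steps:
l(v) = -3*√(3 + v) (l(v) = -3*√(v + 3) = -3*√(3 + v))
(l(-139) - 35910)*(5312 + (98*11 + 19)) = (-3*√(3 - 139) - 35910)*(5312 + (98*11 + 19)) = (-6*I*√34 - 35910)*(5312 + (1078 + 19)) = (-6*I*√34 - 35910)*(5312 + 1097) = (-6*I*√34 - 35910)*6409 = (-35910 - 6*I*√34)*6409 = -230147190 - 38454*I*√34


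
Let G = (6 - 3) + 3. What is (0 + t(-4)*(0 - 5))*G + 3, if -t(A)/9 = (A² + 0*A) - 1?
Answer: 4053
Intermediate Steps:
t(A) = 9 - 9*A² (t(A) = -9*((A² + 0*A) - 1) = -9*((A² + 0) - 1) = -9*(A² - 1) = -9*(-1 + A²) = 9 - 9*A²)
G = 6 (G = 3 + 3 = 6)
(0 + t(-4)*(0 - 5))*G + 3 = (0 + (9 - 9*(-4)²)*(0 - 5))*6 + 3 = (0 + (9 - 9*16)*(-5))*6 + 3 = (0 + (9 - 144)*(-5))*6 + 3 = (0 - 135*(-5))*6 + 3 = (0 + 675)*6 + 3 = 675*6 + 3 = 4050 + 3 = 4053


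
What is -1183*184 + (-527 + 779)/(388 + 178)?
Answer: -61601050/283 ≈ -2.1767e+5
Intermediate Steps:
-1183*184 + (-527 + 779)/(388 + 178) = -217672 + 252/566 = -217672 + 252*(1/566) = -217672 + 126/283 = -61601050/283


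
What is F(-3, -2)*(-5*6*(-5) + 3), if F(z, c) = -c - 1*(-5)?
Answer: 1071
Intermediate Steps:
F(z, c) = 5 - c (F(z, c) = -c + 5 = 5 - c)
F(-3, -2)*(-5*6*(-5) + 3) = (5 - 1*(-2))*(-5*6*(-5) + 3) = (5 + 2)*(-30*(-5) + 3) = 7*(150 + 3) = 7*153 = 1071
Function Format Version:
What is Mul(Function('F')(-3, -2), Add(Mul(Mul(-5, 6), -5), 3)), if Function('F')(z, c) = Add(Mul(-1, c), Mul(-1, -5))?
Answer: 1071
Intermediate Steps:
Function('F')(z, c) = Add(5, Mul(-1, c)) (Function('F')(z, c) = Add(Mul(-1, c), 5) = Add(5, Mul(-1, c)))
Mul(Function('F')(-3, -2), Add(Mul(Mul(-5, 6), -5), 3)) = Mul(Add(5, Mul(-1, -2)), Add(Mul(Mul(-5, 6), -5), 3)) = Mul(Add(5, 2), Add(Mul(-30, -5), 3)) = Mul(7, Add(150, 3)) = Mul(7, 153) = 1071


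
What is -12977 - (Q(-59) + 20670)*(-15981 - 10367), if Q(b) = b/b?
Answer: 544626531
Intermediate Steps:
Q(b) = 1
-12977 - (Q(-59) + 20670)*(-15981 - 10367) = -12977 - (1 + 20670)*(-15981 - 10367) = -12977 - 20671*(-26348) = -12977 - 1*(-544639508) = -12977 + 544639508 = 544626531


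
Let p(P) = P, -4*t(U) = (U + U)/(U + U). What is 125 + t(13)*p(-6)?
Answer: 253/2 ≈ 126.50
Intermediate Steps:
t(U) = -1/4 (t(U) = -(U + U)/(4*(U + U)) = -2*U/(4*(2*U)) = -2*U*1/(2*U)/4 = -1/4*1 = -1/4)
125 + t(13)*p(-6) = 125 - 1/4*(-6) = 125 + 3/2 = 253/2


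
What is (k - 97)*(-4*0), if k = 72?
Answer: 0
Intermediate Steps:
(k - 97)*(-4*0) = (72 - 97)*(-4*0) = -25*0 = 0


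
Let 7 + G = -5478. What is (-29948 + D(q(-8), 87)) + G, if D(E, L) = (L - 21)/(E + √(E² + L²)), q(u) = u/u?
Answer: -89397481/2523 + 22*√7570/2523 ≈ -35432.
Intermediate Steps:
q(u) = 1
D(E, L) = (-21 + L)/(E + √(E² + L²))
G = -5485 (G = -7 - 5478 = -5485)
(-29948 + D(q(-8), 87)) + G = (-29948 + (-21 + 87)/(1 + √(1² + 87²))) - 5485 = (-29948 + 66/(1 + √(1 + 7569))) - 5485 = (-29948 + 66/(1 + √7570)) - 5485 = -35433 + 66/(1 + √7570)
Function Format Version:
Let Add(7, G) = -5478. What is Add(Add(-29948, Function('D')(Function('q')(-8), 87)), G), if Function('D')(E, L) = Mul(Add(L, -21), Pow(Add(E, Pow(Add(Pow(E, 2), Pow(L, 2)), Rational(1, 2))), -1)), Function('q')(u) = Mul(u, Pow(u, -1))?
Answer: Add(Rational(-89397481, 2523), Mul(Rational(22, 2523), Pow(7570, Rational(1, 2)))) ≈ -35432.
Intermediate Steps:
Function('q')(u) = 1
Function('D')(E, L) = Mul(Pow(Add(E, Pow(Add(Pow(E, 2), Pow(L, 2)), Rational(1, 2))), -1), Add(-21, L)) (Function('D')(E, L) = Mul(Add(-21, L), Pow(Add(E, Pow(Add(Pow(E, 2), Pow(L, 2)), Rational(1, 2))), -1)) = Mul(Pow(Add(E, Pow(Add(Pow(E, 2), Pow(L, 2)), Rational(1, 2))), -1), Add(-21, L)))
G = -5485 (G = Add(-7, -5478) = -5485)
Add(Add(-29948, Function('D')(Function('q')(-8), 87)), G) = Add(Add(-29948, Mul(Pow(Add(1, Pow(Add(Pow(1, 2), Pow(87, 2)), Rational(1, 2))), -1), Add(-21, 87))), -5485) = Add(Add(-29948, Mul(Pow(Add(1, Pow(Add(1, 7569), Rational(1, 2))), -1), 66)), -5485) = Add(Add(-29948, Mul(Pow(Add(1, Pow(7570, Rational(1, 2))), -1), 66)), -5485) = Add(Add(-29948, Mul(66, Pow(Add(1, Pow(7570, Rational(1, 2))), -1))), -5485) = Add(-35433, Mul(66, Pow(Add(1, Pow(7570, Rational(1, 2))), -1)))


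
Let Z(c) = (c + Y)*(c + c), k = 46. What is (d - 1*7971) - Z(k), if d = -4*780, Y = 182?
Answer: -32067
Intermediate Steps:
d = -3120
Z(c) = 2*c*(182 + c) (Z(c) = (c + 182)*(c + c) = (182 + c)*(2*c) = 2*c*(182 + c))
(d - 1*7971) - Z(k) = (-3120 - 1*7971) - 2*46*(182 + 46) = (-3120 - 7971) - 2*46*228 = -11091 - 1*20976 = -11091 - 20976 = -32067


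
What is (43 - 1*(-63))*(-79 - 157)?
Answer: -25016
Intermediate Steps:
(43 - 1*(-63))*(-79 - 157) = (43 + 63)*(-236) = 106*(-236) = -25016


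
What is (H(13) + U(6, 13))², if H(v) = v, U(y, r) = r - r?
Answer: 169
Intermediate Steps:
U(y, r) = 0
(H(13) + U(6, 13))² = (13 + 0)² = 13² = 169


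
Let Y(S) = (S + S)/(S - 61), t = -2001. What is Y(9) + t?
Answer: -52035/26 ≈ -2001.3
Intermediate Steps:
Y(S) = 2*S/(-61 + S) (Y(S) = (2*S)/(-61 + S) = 2*S/(-61 + S))
Y(9) + t = 2*9/(-61 + 9) - 2001 = 2*9/(-52) - 2001 = 2*9*(-1/52) - 2001 = -9/26 - 2001 = -52035/26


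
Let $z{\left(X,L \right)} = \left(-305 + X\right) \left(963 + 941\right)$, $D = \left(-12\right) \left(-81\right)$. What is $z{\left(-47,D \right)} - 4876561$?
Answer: $-5546769$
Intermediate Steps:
$D = 972$
$z{\left(X,L \right)} = -580720 + 1904 X$ ($z{\left(X,L \right)} = \left(-305 + X\right) 1904 = -580720 + 1904 X$)
$z{\left(-47,D \right)} - 4876561 = \left(-580720 + 1904 \left(-47\right)\right) - 4876561 = \left(-580720 - 89488\right) - 4876561 = -670208 - 4876561 = -5546769$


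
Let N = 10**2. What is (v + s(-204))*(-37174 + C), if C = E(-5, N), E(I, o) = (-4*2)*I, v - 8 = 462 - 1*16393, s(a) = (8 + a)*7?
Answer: 642232530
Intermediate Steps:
N = 100
s(a) = 56 + 7*a
v = -15923 (v = 8 + (462 - 1*16393) = 8 + (462 - 16393) = 8 - 15931 = -15923)
E(I, o) = -8*I
C = 40 (C = -8*(-5) = 40)
(v + s(-204))*(-37174 + C) = (-15923 + (56 + 7*(-204)))*(-37174 + 40) = (-15923 + (56 - 1428))*(-37134) = (-15923 - 1372)*(-37134) = -17295*(-37134) = 642232530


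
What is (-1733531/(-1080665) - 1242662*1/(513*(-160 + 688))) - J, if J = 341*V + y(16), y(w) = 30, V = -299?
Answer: 14917547477283397/146356622280 ≈ 1.0193e+5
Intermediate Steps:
J = -101929 (J = 341*(-299) + 30 = -101959 + 30 = -101929)
(-1733531/(-1080665) - 1242662*1/(513*(-160 + 688))) - J = (-1733531/(-1080665) - 1242662*1/(513*(-160 + 688))) - 1*(-101929) = (-1733531*(-1/1080665) - 1242662/(513*528)) + 101929 = (1733531/1080665 - 1242662/270864) + 101929 = (1733531/1080665 - 1242662*1/270864) + 101929 = (1733531/1080665 - 621331/135432) + 101929 = -436675094723/146356622280 + 101929 = 14917547477283397/146356622280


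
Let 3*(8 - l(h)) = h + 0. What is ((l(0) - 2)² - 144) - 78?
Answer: -186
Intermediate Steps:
l(h) = 8 - h/3 (l(h) = 8 - (h + 0)/3 = 8 - h/3)
((l(0) - 2)² - 144) - 78 = (((8 - ⅓*0) - 2)² - 144) - 78 = (((8 + 0) - 2)² - 144) - 78 = ((8 - 2)² - 144) - 78 = (6² - 144) - 78 = (36 - 144) - 78 = -108 - 78 = -186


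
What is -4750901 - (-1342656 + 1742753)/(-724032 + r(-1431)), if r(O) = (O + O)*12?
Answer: -3602968896679/758376 ≈ -4.7509e+6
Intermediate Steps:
r(O) = 24*O (r(O) = (2*O)*12 = 24*O)
-4750901 - (-1342656 + 1742753)/(-724032 + r(-1431)) = -4750901 - (-1342656 + 1742753)/(-724032 + 24*(-1431)) = -4750901 - 400097/(-724032 - 34344) = -4750901 - 400097/(-758376) = -4750901 - 400097*(-1)/758376 = -4750901 - 1*(-400097/758376) = -4750901 + 400097/758376 = -3602968896679/758376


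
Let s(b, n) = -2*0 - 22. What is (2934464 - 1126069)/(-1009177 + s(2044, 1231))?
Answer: -1808395/1009199 ≈ -1.7919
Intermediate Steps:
s(b, n) = -22 (s(b, n) = 0 - 22 = -22)
(2934464 - 1126069)/(-1009177 + s(2044, 1231)) = (2934464 - 1126069)/(-1009177 - 22) = 1808395/(-1009199) = 1808395*(-1/1009199) = -1808395/1009199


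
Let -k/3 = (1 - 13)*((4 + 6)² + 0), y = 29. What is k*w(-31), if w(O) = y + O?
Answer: -7200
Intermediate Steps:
w(O) = 29 + O
k = 3600 (k = -3*(1 - 13)*((4 + 6)² + 0) = -(-36)*(10² + 0) = -(-36)*(100 + 0) = -(-36)*100 = -3*(-1200) = 3600)
k*w(-31) = 3600*(29 - 31) = 3600*(-2) = -7200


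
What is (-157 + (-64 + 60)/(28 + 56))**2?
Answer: 10876804/441 ≈ 24664.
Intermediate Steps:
(-157 + (-64 + 60)/(28 + 56))**2 = (-157 - 4/84)**2 = (-157 - 4*1/84)**2 = (-157 - 1/21)**2 = (-3298/21)**2 = 10876804/441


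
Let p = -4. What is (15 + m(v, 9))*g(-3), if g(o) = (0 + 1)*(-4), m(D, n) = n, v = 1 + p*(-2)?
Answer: -96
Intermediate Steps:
v = 9 (v = 1 - 4*(-2) = 1 + 8 = 9)
g(o) = -4 (g(o) = 1*(-4) = -4)
(15 + m(v, 9))*g(-3) = (15 + 9)*(-4) = 24*(-4) = -96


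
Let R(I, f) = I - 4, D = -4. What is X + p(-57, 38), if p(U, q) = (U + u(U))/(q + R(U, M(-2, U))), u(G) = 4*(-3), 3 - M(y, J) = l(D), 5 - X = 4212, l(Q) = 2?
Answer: -4204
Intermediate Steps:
X = -4207 (X = 5 - 1*4212 = 5 - 4212 = -4207)
M(y, J) = 1 (M(y, J) = 3 - 1*2 = 3 - 2 = 1)
R(I, f) = -4 + I
u(G) = -12
p(U, q) = (-12 + U)/(-4 + U + q) (p(U, q) = (U - 12)/(q + (-4 + U)) = (-12 + U)/(-4 + U + q))
X + p(-57, 38) = -4207 + (-12 - 57)/(-4 - 57 + 38) = -4207 - 69/(-23) = -4207 - 1/23*(-69) = -4207 + 3 = -4204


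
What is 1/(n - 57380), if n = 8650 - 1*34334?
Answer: -1/83064 ≈ -1.2039e-5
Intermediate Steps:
n = -25684 (n = 8650 - 34334 = -25684)
1/(n - 57380) = 1/(-25684 - 57380) = 1/(-83064) = -1/83064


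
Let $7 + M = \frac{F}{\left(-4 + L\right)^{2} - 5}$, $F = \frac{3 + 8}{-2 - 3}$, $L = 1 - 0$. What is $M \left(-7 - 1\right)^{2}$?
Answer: $- \frac{2416}{5} \approx -483.2$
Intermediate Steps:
$L = 1$ ($L = 1 + 0 = 1$)
$F = - \frac{11}{5}$ ($F = \frac{11}{-5} = 11 \left(- \frac{1}{5}\right) = - \frac{11}{5} \approx -2.2$)
$M = - \frac{151}{20}$ ($M = -7 - \frac{11}{5 \left(\left(-4 + 1\right)^{2} - 5\right)} = -7 - \frac{11}{5 \left(\left(-3\right)^{2} - 5\right)} = -7 - \frac{11}{5 \left(9 - 5\right)} = -7 - \frac{11}{5 \cdot 4} = -7 - \frac{11}{20} = - \frac{151}{20} \approx -7.55$)
$M \left(-7 - 1\right)^{2} = - \frac{151 \left(-7 - 1\right)^{2}}{20} = - \frac{151 \left(-8\right)^{2}}{20} = \left(- \frac{151}{20}\right) 64 = - \frac{2416}{5}$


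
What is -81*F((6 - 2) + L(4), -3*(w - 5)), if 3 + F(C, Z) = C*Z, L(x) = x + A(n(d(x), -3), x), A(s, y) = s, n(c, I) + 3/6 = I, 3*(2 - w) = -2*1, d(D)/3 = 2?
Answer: -4617/2 ≈ -2308.5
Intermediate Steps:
d(D) = 6 (d(D) = 3*2 = 6)
w = 8/3 (w = 2 - (-2)/3 = 2 - ⅓*(-2) = 2 + ⅔ = 8/3 ≈ 2.6667)
n(c, I) = -½ + I
L(x) = -7/2 + x (L(x) = x + (-½ - 3) = x - 7/2 = -7/2 + x)
F(C, Z) = -3 + C*Z
-81*F((6 - 2) + L(4), -3*(w - 5)) = -81*(-3 + ((6 - 2) + (-7/2 + 4))*(-3*(8/3 - 5))) = -81*(-3 + (4 + ½)*(-3*(-7/3))) = -81*(-3 + (9/2)*7) = -81*(-3 + 63/2) = -81*57/2 = -4617/2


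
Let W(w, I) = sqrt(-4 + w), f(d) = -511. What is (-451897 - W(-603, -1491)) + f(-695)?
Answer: -452408 - I*sqrt(607) ≈ -4.5241e+5 - 24.637*I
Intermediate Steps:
(-451897 - W(-603, -1491)) + f(-695) = (-451897 - sqrt(-4 - 603)) - 511 = (-451897 - sqrt(-607)) - 511 = (-451897 - I*sqrt(607)) - 511 = -452408 - I*sqrt(607)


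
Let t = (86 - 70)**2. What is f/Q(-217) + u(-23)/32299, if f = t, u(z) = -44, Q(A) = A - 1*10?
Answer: -8278532/7331873 ≈ -1.1291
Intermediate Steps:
Q(A) = -10 + A (Q(A) = A - 10 = -10 + A)
t = 256 (t = 16**2 = 256)
f = 256
f/Q(-217) + u(-23)/32299 = 256/(-10 - 217) - 44/32299 = 256/(-227) - 44*1/32299 = 256*(-1/227) - 44/32299 = -256/227 - 44/32299 = -8278532/7331873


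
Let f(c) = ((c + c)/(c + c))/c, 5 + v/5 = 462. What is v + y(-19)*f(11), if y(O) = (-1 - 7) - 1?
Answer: 25126/11 ≈ 2284.2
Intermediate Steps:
y(O) = -9 (y(O) = -8 - 1 = -9)
v = 2285 (v = -25 + 5*462 = -25 + 2310 = 2285)
f(c) = 1/c (f(c) = ((2*c)/((2*c)))/c = ((2*c)*(1/(2*c)))/c = 1/c)
v + y(-19)*f(11) = 2285 - 9/11 = 25126/11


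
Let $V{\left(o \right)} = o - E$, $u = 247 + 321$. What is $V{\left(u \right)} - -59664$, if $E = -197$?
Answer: $60429$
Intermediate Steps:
$u = 568$
$V{\left(o \right)} = 197 + o$ ($V{\left(o \right)} = o - -197 = o + 197 = 197 + o$)
$V{\left(u \right)} - -59664 = \left(197 + 568\right) - -59664 = 765 + 59664 = 60429$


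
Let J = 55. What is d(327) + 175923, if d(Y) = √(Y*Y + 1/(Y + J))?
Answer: 175923 + √15603507778/382 ≈ 1.7625e+5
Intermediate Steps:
d(Y) = √(Y² + 1/(55 + Y)) (d(Y) = √(Y*Y + 1/(Y + 55)) = √(Y² + 1/(55 + Y)))
d(327) + 175923 = √((1 + 327²*(55 + 327))/(55 + 327)) + 175923 = √((1 + 106929*382)/382) + 175923 = √((1 + 40846878)/382) + 175923 = √((1/382)*40846879) + 175923 = √(40846879/382) + 175923 = √15603507778/382 + 175923 = 175923 + √15603507778/382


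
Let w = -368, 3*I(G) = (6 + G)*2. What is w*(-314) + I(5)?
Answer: 346678/3 ≈ 1.1556e+5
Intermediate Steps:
I(G) = 4 + 2*G/3 (I(G) = ((6 + G)*2)/3 = (12 + 2*G)/3 = 4 + 2*G/3)
w*(-314) + I(5) = -368*(-314) + (4 + (⅔)*5) = 115552 + (4 + 10/3) = 115552 + 22/3 = 346678/3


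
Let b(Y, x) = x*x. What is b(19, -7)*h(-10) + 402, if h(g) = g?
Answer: -88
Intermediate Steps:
b(Y, x) = x²
b(19, -7)*h(-10) + 402 = (-7)²*(-10) + 402 = 49*(-10) + 402 = -490 + 402 = -88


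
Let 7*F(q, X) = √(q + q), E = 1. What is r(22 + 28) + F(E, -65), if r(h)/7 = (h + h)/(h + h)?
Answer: 7 + √2/7 ≈ 7.2020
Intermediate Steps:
F(q, X) = √2*√q/7 (F(q, X) = √(q + q)/7 = √(2*q)/7 = (√2*√q)/7 = √2*√q/7)
r(h) = 7 (r(h) = 7*((h + h)/(h + h)) = 7*((2*h)/((2*h))) = 7*((2*h)*(1/(2*h))) = 7*1 = 7)
r(22 + 28) + F(E, -65) = 7 + √2*√1/7 = 7 + (⅐)*√2*1 = 7 + √2/7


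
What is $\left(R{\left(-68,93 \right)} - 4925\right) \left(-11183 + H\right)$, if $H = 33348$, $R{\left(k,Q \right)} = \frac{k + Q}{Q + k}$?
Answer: $-109140460$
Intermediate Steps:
$R{\left(k,Q \right)} = 1$ ($R{\left(k,Q \right)} = \frac{Q + k}{Q + k} = 1$)
$\left(R{\left(-68,93 \right)} - 4925\right) \left(-11183 + H\right) = \left(1 - 4925\right) \left(-11183 + 33348\right) = \left(-4924\right) 22165 = -109140460$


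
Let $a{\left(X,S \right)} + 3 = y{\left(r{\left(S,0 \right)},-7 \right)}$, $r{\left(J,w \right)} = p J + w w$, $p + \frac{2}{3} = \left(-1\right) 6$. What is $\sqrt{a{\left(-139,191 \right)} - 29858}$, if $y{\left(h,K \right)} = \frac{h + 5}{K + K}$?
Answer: $\frac{i \sqrt{52514994}}{42} \approx 172.54 i$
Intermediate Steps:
$p = - \frac{20}{3}$ ($p = - \frac{2}{3} - 6 = - \frac{20}{3} \approx -6.6667$)
$r{\left(J,w \right)} = w^{2} - \frac{20 J}{3}$ ($r{\left(J,w \right)} = - \frac{20 J}{3} + w w = - \frac{20 J}{3} + w^{2} = w^{2} - \frac{20 J}{3}$)
$y{\left(h,K \right)} = \frac{5 + h}{2 K}$
$a{\left(X,S \right)} = - \frac{47}{14} + \frac{10 S}{21}$ ($a{\left(X,S \right)} = -3 + \frac{5 - \left(0 + \frac{20 S}{3}\right)}{2 \left(-7\right)} = -3 + \frac{1}{2} \left(- \frac{1}{7}\right) \left(5 + \left(0 - \frac{20 S}{3}\right)\right) = -3 + \frac{1}{2} \left(- \frac{1}{7}\right) \left(5 - \frac{20 S}{3}\right) = -3 + \left(- \frac{5}{14} + \frac{10 S}{21}\right) = - \frac{47}{14} + \frac{10 S}{21}$)
$\sqrt{a{\left(-139,191 \right)} - 29858} = \sqrt{\left(- \frac{47}{14} + \frac{10}{21} \cdot 191\right) - 29858} = \sqrt{\left(- \frac{47}{14} + \frac{1910}{21}\right) - 29858} = \sqrt{\frac{3679}{42} - 29858} = \sqrt{- \frac{1250357}{42}} = \frac{i \sqrt{52514994}}{42}$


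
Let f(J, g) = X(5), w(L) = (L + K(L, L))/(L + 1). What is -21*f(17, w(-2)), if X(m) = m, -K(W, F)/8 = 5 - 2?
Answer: -105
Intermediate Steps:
K(W, F) = -24 (K(W, F) = -8*(5 - 2) = -8*3 = -24)
w(L) = (-24 + L)/(1 + L) (w(L) = (L - 24)/(L + 1) = (-24 + L)/(1 + L))
f(J, g) = 5
-21*f(17, w(-2)) = -21*5 = -105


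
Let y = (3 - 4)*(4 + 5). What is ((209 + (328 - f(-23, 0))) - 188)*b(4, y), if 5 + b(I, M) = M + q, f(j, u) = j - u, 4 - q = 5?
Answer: -5580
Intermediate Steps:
q = -1 (q = 4 - 1*5 = 4 - 5 = -1)
y = -9 (y = -1*9 = -9)
b(I, M) = -6 + M (b(I, M) = -5 + (M - 1) = -5 + (-1 + M) = -6 + M)
((209 + (328 - f(-23, 0))) - 188)*b(4, y) = ((209 + (328 - (-23 - 1*0))) - 188)*(-6 - 9) = ((209 + (328 - (-23 + 0))) - 188)*(-15) = ((209 + (328 - 1*(-23))) - 188)*(-15) = ((209 + (328 + 23)) - 188)*(-15) = ((209 + 351) - 188)*(-15) = (560 - 188)*(-15) = 372*(-15) = -5580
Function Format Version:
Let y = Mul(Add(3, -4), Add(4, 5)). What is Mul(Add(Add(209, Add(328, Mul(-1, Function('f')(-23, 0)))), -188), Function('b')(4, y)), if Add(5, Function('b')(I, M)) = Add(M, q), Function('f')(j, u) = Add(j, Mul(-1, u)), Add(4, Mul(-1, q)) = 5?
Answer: -5580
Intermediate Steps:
q = -1 (q = Add(4, Mul(-1, 5)) = Add(4, -5) = -1)
y = -9 (y = Mul(-1, 9) = -9)
Function('b')(I, M) = Add(-6, M) (Function('b')(I, M) = Add(-5, Add(M, -1)) = Add(-5, Add(-1, M)) = Add(-6, M))
Mul(Add(Add(209, Add(328, Mul(-1, Function('f')(-23, 0)))), -188), Function('b')(4, y)) = Mul(Add(Add(209, Add(328, Mul(-1, Add(-23, Mul(-1, 0))))), -188), Add(-6, -9)) = Mul(Add(Add(209, Add(328, Mul(-1, Add(-23, 0)))), -188), -15) = Mul(Add(Add(209, Add(328, Mul(-1, -23))), -188), -15) = Mul(Add(Add(209, Add(328, 23)), -188), -15) = Mul(Add(Add(209, 351), -188), -15) = Mul(Add(560, -188), -15) = Mul(372, -15) = -5580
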